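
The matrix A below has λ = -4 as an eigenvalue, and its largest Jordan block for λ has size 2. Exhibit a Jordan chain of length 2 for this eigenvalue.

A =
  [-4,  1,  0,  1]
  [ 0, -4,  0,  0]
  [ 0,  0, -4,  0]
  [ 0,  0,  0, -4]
A Jordan chain for λ = -4 of length 2:
v_1 = (1, 0, 0, 0)ᵀ
v_2 = (0, 1, 0, 0)ᵀ

Let N = A − (-4)·I. We want v_2 with N^2 v_2 = 0 but N^1 v_2 ≠ 0; then v_{j-1} := N · v_j for j = 2, …, 2.

Pick v_2 = (0, 1, 0, 0)ᵀ.
Then v_1 = N · v_2 = (1, 0, 0, 0)ᵀ.

Sanity check: (A − (-4)·I) v_1 = (0, 0, 0, 0)ᵀ = 0. ✓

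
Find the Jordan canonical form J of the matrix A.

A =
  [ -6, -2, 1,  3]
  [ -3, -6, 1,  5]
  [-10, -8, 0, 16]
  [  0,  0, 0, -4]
J_3(-4) ⊕ J_1(-4)

The characteristic polynomial is
  det(x·I − A) = x^4 + 16*x^3 + 96*x^2 + 256*x + 256 = (x + 4)^4

Eigenvalues and multiplicities (the geometric multiplicity of λ is n − rank(A − λI), which equals the number of Jordan blocks for λ):
  λ = -4: algebraic multiplicity = 4, geometric multiplicity = 2

Determining the block sizes for each eigenvalue:
  λ = -4: with am = 4 and gm = 2, the partition is not yet determined (e.g. several partitions of 4 into 2 parts exist). Let N = A − (-4)·I. Computing rank(N^1) = 2, rank(N^2) = 1, rank(N^3) = 0; the number of blocks of size ≥ j is rank(N^{j−1}) − rank(N^j), giving [2, 1, 1]. So we have 1 block(s) of size 3, 1 block(s) of size 1 → block sizes [3, 1]

Assembling the blocks gives a Jordan form
J =
  [-4,  1,  0,  0]
  [ 0, -4,  1,  0]
  [ 0,  0, -4,  0]
  [ 0,  0,  0, -4]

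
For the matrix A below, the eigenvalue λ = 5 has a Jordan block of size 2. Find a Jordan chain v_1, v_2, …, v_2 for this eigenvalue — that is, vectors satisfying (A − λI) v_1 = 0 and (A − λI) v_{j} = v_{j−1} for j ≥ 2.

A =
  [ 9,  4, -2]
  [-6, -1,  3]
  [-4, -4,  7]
A Jordan chain for λ = 5 of length 2:
v_1 = (4, -6, -4)ᵀ
v_2 = (1, 0, 0)ᵀ

Let N = A − (5)·I. We want v_2 with N^2 v_2 = 0 but N^1 v_2 ≠ 0; then v_{j-1} := N · v_j for j = 2, …, 2.

Pick v_2 = (1, 0, 0)ᵀ.
Then v_1 = N · v_2 = (4, -6, -4)ᵀ.

Sanity check: (A − (5)·I) v_1 = (0, 0, 0)ᵀ = 0. ✓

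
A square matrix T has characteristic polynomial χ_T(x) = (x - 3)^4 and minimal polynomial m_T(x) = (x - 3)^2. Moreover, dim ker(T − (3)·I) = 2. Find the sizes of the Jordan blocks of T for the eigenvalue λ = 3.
Block sizes for λ = 3: [2, 2]

Step 1 — from the characteristic polynomial, algebraic multiplicity of λ = 3 is 4. From dim ker(T − (3)·I) = 2, there are exactly 2 Jordan blocks for λ = 3.
Step 2 — from the minimal polynomial, the factor (x − 3)^2 tells us the largest block for λ = 3 has size 2.
Step 3 — with total size 4, 2 blocks, and largest block 2, the block sizes (in nonincreasing order) are [2, 2].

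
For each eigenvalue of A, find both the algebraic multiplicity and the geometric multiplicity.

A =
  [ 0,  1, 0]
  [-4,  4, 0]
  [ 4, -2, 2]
λ = 2: alg = 3, geom = 2

Step 1 — factor the characteristic polynomial to read off the algebraic multiplicities:
  χ_A(x) = (x - 2)^3

Step 2 — compute geometric multiplicities via the rank-nullity identity g(λ) = n − rank(A − λI):
  rank(A − (2)·I) = 1, so dim ker(A − (2)·I) = n − 1 = 2

Summary:
  λ = 2: algebraic multiplicity = 3, geometric multiplicity = 2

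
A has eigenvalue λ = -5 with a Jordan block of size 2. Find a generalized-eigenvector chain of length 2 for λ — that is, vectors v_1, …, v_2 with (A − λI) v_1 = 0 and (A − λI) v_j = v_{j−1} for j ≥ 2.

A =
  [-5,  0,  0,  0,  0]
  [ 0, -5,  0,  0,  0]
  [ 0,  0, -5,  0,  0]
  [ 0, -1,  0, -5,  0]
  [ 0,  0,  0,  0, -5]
A Jordan chain for λ = -5 of length 2:
v_1 = (0, 0, 0, -1, 0)ᵀ
v_2 = (0, 1, 0, 0, 0)ᵀ

Let N = A − (-5)·I. We want v_2 with N^2 v_2 = 0 but N^1 v_2 ≠ 0; then v_{j-1} := N · v_j for j = 2, …, 2.

Pick v_2 = (0, 1, 0, 0, 0)ᵀ.
Then v_1 = N · v_2 = (0, 0, 0, -1, 0)ᵀ.

Sanity check: (A − (-5)·I) v_1 = (0, 0, 0, 0, 0)ᵀ = 0. ✓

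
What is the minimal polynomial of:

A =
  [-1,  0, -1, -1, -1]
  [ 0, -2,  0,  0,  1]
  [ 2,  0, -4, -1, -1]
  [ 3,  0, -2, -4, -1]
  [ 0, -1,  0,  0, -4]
x^3 + 9*x^2 + 27*x + 27

The characteristic polynomial is χ_A(x) = (x + 3)^5, so the eigenvalues are known. The minimal polynomial is
  m_A(x) = Π_λ (x − λ)^{k_λ}
where k_λ is the size of the *largest* Jordan block for λ (equivalently, the smallest k with (A − λI)^k v = 0 for every generalised eigenvector v of λ).

  λ = -3: largest Jordan block has size 3, contributing (x + 3)^3

So m_A(x) = (x + 3)^3 = x^3 + 9*x^2 + 27*x + 27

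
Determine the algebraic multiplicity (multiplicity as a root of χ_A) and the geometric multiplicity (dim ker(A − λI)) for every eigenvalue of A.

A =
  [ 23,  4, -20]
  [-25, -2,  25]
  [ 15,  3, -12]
λ = 3: alg = 3, geom = 2

Step 1 — factor the characteristic polynomial to read off the algebraic multiplicities:
  χ_A(x) = (x - 3)^3

Step 2 — compute geometric multiplicities via the rank-nullity identity g(λ) = n − rank(A − λI):
  rank(A − (3)·I) = 1, so dim ker(A − (3)·I) = n − 1 = 2

Summary:
  λ = 3: algebraic multiplicity = 3, geometric multiplicity = 2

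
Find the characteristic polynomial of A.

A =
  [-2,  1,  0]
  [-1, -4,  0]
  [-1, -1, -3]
x^3 + 9*x^2 + 27*x + 27

Expanding det(x·I − A) (e.g. by cofactor expansion or by noting that A is similar to its Jordan form J, which has the same characteristic polynomial as A) gives
  χ_A(x) = x^3 + 9*x^2 + 27*x + 27
which factors as (x + 3)^3. The eigenvalues (with algebraic multiplicities) are λ = -3 with multiplicity 3.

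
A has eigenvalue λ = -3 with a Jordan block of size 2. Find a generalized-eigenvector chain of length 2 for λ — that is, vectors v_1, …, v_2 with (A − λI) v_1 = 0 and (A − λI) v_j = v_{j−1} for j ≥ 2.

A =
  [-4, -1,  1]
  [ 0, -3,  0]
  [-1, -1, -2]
A Jordan chain for λ = -3 of length 2:
v_1 = (-1, 0, -1)ᵀ
v_2 = (1, 0, 0)ᵀ

Let N = A − (-3)·I. We want v_2 with N^2 v_2 = 0 but N^1 v_2 ≠ 0; then v_{j-1} := N · v_j for j = 2, …, 2.

Pick v_2 = (1, 0, 0)ᵀ.
Then v_1 = N · v_2 = (-1, 0, -1)ᵀ.

Sanity check: (A − (-3)·I) v_1 = (0, 0, 0)ᵀ = 0. ✓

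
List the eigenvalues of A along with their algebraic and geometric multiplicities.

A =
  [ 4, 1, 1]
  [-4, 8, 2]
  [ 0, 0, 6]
λ = 6: alg = 3, geom = 2

Step 1 — factor the characteristic polynomial to read off the algebraic multiplicities:
  χ_A(x) = (x - 6)^3

Step 2 — compute geometric multiplicities via the rank-nullity identity g(λ) = n − rank(A − λI):
  rank(A − (6)·I) = 1, so dim ker(A − (6)·I) = n − 1 = 2

Summary:
  λ = 6: algebraic multiplicity = 3, geometric multiplicity = 2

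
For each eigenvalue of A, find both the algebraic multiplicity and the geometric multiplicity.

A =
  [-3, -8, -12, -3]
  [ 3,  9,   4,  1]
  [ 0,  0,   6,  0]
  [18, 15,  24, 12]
λ = 6: alg = 4, geom = 2

Step 1 — factor the characteristic polynomial to read off the algebraic multiplicities:
  χ_A(x) = (x - 6)^4

Step 2 — compute geometric multiplicities via the rank-nullity identity g(λ) = n − rank(A − λI):
  rank(A − (6)·I) = 2, so dim ker(A − (6)·I) = n − 2 = 2

Summary:
  λ = 6: algebraic multiplicity = 4, geometric multiplicity = 2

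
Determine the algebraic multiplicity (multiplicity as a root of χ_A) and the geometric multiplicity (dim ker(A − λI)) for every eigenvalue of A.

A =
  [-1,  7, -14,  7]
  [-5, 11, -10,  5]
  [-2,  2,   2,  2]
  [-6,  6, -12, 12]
λ = 6: alg = 4, geom = 3

Step 1 — factor the characteristic polynomial to read off the algebraic multiplicities:
  χ_A(x) = (x - 6)^4

Step 2 — compute geometric multiplicities via the rank-nullity identity g(λ) = n − rank(A − λI):
  rank(A − (6)·I) = 1, so dim ker(A − (6)·I) = n − 1 = 3

Summary:
  λ = 6: algebraic multiplicity = 4, geometric multiplicity = 3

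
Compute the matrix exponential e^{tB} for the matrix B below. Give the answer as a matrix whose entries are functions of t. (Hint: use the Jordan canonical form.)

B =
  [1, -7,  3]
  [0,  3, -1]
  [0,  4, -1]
e^{tB} =
  [exp(t), -t^2*exp(t) - 7*t*exp(t), t^2*exp(t)/2 + 3*t*exp(t)]
  [0, 2*t*exp(t) + exp(t), -t*exp(t)]
  [0, 4*t*exp(t), -2*t*exp(t) + exp(t)]

Strategy: write B = P · J · P⁻¹ where J is a Jordan canonical form, so e^{tB} = P · e^{tJ} · P⁻¹, and e^{tJ} can be computed block-by-block.

B has Jordan form
J =
  [1, 1, 0]
  [0, 1, 1]
  [0, 0, 1]
(up to reordering of blocks).

Per-block formulas:
  For a 3×3 Jordan block J_3(1): exp(t · J_3(1)) = e^(1t)·(I + t·N + (t^2/2)·N^2), where N is the 3×3 nilpotent shift.

After assembling e^{tJ} and conjugating by P, we get:

e^{tB} =
  [exp(t), -t^2*exp(t) - 7*t*exp(t), t^2*exp(t)/2 + 3*t*exp(t)]
  [0, 2*t*exp(t) + exp(t), -t*exp(t)]
  [0, 4*t*exp(t), -2*t*exp(t) + exp(t)]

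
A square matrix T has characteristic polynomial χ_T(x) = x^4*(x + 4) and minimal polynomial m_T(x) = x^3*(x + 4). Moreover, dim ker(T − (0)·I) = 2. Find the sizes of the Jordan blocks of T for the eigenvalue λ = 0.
Block sizes for λ = 0: [3, 1]

Step 1 — from the characteristic polynomial, algebraic multiplicity of λ = 0 is 4. From dim ker(T − (0)·I) = 2, there are exactly 2 Jordan blocks for λ = 0.
Step 2 — from the minimal polynomial, the factor (x − 0)^3 tells us the largest block for λ = 0 has size 3.
Step 3 — with total size 4, 2 blocks, and largest block 3, the block sizes (in nonincreasing order) are [3, 1].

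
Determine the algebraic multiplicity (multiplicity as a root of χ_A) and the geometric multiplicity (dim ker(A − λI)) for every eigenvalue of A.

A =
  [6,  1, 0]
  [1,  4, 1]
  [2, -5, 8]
λ = 6: alg = 3, geom = 1

Step 1 — factor the characteristic polynomial to read off the algebraic multiplicities:
  χ_A(x) = (x - 6)^3

Step 2 — compute geometric multiplicities via the rank-nullity identity g(λ) = n − rank(A − λI):
  rank(A − (6)·I) = 2, so dim ker(A − (6)·I) = n − 2 = 1

Summary:
  λ = 6: algebraic multiplicity = 3, geometric multiplicity = 1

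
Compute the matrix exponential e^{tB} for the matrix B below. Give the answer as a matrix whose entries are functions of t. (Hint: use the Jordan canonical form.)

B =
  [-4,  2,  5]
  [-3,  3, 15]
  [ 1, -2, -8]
e^{tB} =
  [-t*exp(-3*t) + exp(-3*t), 2*t*exp(-3*t), 5*t*exp(-3*t)]
  [-3*t*exp(-3*t), 6*t*exp(-3*t) + exp(-3*t), 15*t*exp(-3*t)]
  [t*exp(-3*t), -2*t*exp(-3*t), -5*t*exp(-3*t) + exp(-3*t)]

Strategy: write B = P · J · P⁻¹ where J is a Jordan canonical form, so e^{tB} = P · e^{tJ} · P⁻¹, and e^{tJ} can be computed block-by-block.

B has Jordan form
J =
  [-3,  1,  0]
  [ 0, -3,  0]
  [ 0,  0, -3]
(up to reordering of blocks).

Per-block formulas:
  For a 1×1 block at λ = -3: exp(t · [-3]) = [e^(-3t)].
  For a 2×2 Jordan block J_2(-3): exp(t · J_2(-3)) = e^(-3t)·(I + t·N), where N is the 2×2 nilpotent shift.

After assembling e^{tJ} and conjugating by P, we get:

e^{tB} =
  [-t*exp(-3*t) + exp(-3*t), 2*t*exp(-3*t), 5*t*exp(-3*t)]
  [-3*t*exp(-3*t), 6*t*exp(-3*t) + exp(-3*t), 15*t*exp(-3*t)]
  [t*exp(-3*t), -2*t*exp(-3*t), -5*t*exp(-3*t) + exp(-3*t)]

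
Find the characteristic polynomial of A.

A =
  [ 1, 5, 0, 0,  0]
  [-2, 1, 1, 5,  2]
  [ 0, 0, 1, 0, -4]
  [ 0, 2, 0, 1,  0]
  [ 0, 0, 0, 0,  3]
x^5 - 7*x^4 + 18*x^3 - 22*x^2 + 13*x - 3

Expanding det(x·I − A) (e.g. by cofactor expansion or by noting that A is similar to its Jordan form J, which has the same characteristic polynomial as A) gives
  χ_A(x) = x^5 - 7*x^4 + 18*x^3 - 22*x^2 + 13*x - 3
which factors as (x - 3)*(x - 1)^4. The eigenvalues (with algebraic multiplicities) are λ = 1 with multiplicity 4, λ = 3 with multiplicity 1.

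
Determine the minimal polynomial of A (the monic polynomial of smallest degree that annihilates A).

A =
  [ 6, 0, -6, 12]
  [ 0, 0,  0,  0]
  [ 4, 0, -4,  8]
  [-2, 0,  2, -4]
x^2 + 2*x

The characteristic polynomial is χ_A(x) = x^3*(x + 2), so the eigenvalues are known. The minimal polynomial is
  m_A(x) = Π_λ (x − λ)^{k_λ}
where k_λ is the size of the *largest* Jordan block for λ (equivalently, the smallest k with (A − λI)^k v = 0 for every generalised eigenvector v of λ).

  λ = -2: largest Jordan block has size 1, contributing (x + 2)
  λ = 0: largest Jordan block has size 1, contributing (x − 0)

So m_A(x) = x*(x + 2) = x^2 + 2*x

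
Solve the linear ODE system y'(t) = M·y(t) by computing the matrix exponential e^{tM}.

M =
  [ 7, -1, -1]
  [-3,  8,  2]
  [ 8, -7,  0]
e^{tM} =
  [-t^2*exp(5*t)/2 + 2*t*exp(5*t) + exp(5*t), t^2*exp(5*t) - t*exp(5*t), t^2*exp(5*t)/2 - t*exp(5*t)]
  [t^2*exp(5*t)/2 - 3*t*exp(5*t), -t^2*exp(5*t) + 3*t*exp(5*t) + exp(5*t), -t^2*exp(5*t)/2 + 2*t*exp(5*t)]
  [-3*t^2*exp(5*t)/2 + 8*t*exp(5*t), 3*t^2*exp(5*t) - 7*t*exp(5*t), 3*t^2*exp(5*t)/2 - 5*t*exp(5*t) + exp(5*t)]

Strategy: write M = P · J · P⁻¹ where J is a Jordan canonical form, so e^{tM} = P · e^{tJ} · P⁻¹, and e^{tJ} can be computed block-by-block.

M has Jordan form
J =
  [5, 1, 0]
  [0, 5, 1]
  [0, 0, 5]
(up to reordering of blocks).

Per-block formulas:
  For a 3×3 Jordan block J_3(5): exp(t · J_3(5)) = e^(5t)·(I + t·N + (t^2/2)·N^2), where N is the 3×3 nilpotent shift.

After assembling e^{tJ} and conjugating by P, we get:

e^{tM} =
  [-t^2*exp(5*t)/2 + 2*t*exp(5*t) + exp(5*t), t^2*exp(5*t) - t*exp(5*t), t^2*exp(5*t)/2 - t*exp(5*t)]
  [t^2*exp(5*t)/2 - 3*t*exp(5*t), -t^2*exp(5*t) + 3*t*exp(5*t) + exp(5*t), -t^2*exp(5*t)/2 + 2*t*exp(5*t)]
  [-3*t^2*exp(5*t)/2 + 8*t*exp(5*t), 3*t^2*exp(5*t) - 7*t*exp(5*t), 3*t^2*exp(5*t)/2 - 5*t*exp(5*t) + exp(5*t)]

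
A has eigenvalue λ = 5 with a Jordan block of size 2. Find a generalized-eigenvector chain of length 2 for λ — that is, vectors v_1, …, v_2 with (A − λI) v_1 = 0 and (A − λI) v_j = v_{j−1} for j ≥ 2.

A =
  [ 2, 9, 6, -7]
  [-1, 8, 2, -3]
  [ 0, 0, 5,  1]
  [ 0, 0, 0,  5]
A Jordan chain for λ = 5 of length 2:
v_1 = (-3, -1, 0, 0)ᵀ
v_2 = (1, 0, 0, 0)ᵀ

Let N = A − (5)·I. We want v_2 with N^2 v_2 = 0 but N^1 v_2 ≠ 0; then v_{j-1} := N · v_j for j = 2, …, 2.

Pick v_2 = (1, 0, 0, 0)ᵀ.
Then v_1 = N · v_2 = (-3, -1, 0, 0)ᵀ.

Sanity check: (A − (5)·I) v_1 = (0, 0, 0, 0)ᵀ = 0. ✓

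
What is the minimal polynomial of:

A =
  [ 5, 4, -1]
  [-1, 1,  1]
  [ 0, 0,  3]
x^3 - 9*x^2 + 27*x - 27

The characteristic polynomial is χ_A(x) = (x - 3)^3, so the eigenvalues are known. The minimal polynomial is
  m_A(x) = Π_λ (x − λ)^{k_λ}
where k_λ is the size of the *largest* Jordan block for λ (equivalently, the smallest k with (A − λI)^k v = 0 for every generalised eigenvector v of λ).

  λ = 3: largest Jordan block has size 3, contributing (x − 3)^3

So m_A(x) = (x - 3)^3 = x^3 - 9*x^2 + 27*x - 27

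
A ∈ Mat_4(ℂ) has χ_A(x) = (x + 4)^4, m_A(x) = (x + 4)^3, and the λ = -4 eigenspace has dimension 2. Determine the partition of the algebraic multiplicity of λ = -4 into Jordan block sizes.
Block sizes for λ = -4: [3, 1]

Step 1 — from the characteristic polynomial, algebraic multiplicity of λ = -4 is 4. From dim ker(A − (-4)·I) = 2, there are exactly 2 Jordan blocks for λ = -4.
Step 2 — from the minimal polynomial, the factor (x + 4)^3 tells us the largest block for λ = -4 has size 3.
Step 3 — with total size 4, 2 blocks, and largest block 3, the block sizes (in nonincreasing order) are [3, 1].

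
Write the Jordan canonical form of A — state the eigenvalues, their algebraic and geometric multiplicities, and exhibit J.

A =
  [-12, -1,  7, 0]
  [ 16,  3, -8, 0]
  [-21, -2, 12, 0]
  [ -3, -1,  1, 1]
J_3(1) ⊕ J_1(1)

The characteristic polynomial is
  det(x·I − A) = x^4 - 4*x^3 + 6*x^2 - 4*x + 1 = (x - 1)^4

Eigenvalues and multiplicities (the geometric multiplicity of λ is n − rank(A − λI), which equals the number of Jordan blocks for λ):
  λ = 1: algebraic multiplicity = 4, geometric multiplicity = 2

Determining the block sizes for each eigenvalue:
  λ = 1: with am = 4 and gm = 2, the partition is not yet determined (e.g. several partitions of 4 into 2 parts exist). Let N = A − (1)·I. Computing rank(N^1) = 2, rank(N^2) = 1, rank(N^3) = 0; the number of blocks of size ≥ j is rank(N^{j−1}) − rank(N^j), giving [2, 1, 1]. So we have 1 block(s) of size 3, 1 block(s) of size 1 → block sizes [3, 1]

Assembling the blocks gives a Jordan form
J =
  [1, 1, 0, 0]
  [0, 1, 1, 0]
  [0, 0, 1, 0]
  [0, 0, 0, 1]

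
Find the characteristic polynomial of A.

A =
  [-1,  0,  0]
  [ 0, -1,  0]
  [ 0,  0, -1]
x^3 + 3*x^2 + 3*x + 1

Expanding det(x·I − A) (e.g. by cofactor expansion or by noting that A is similar to its Jordan form J, which has the same characteristic polynomial as A) gives
  χ_A(x) = x^3 + 3*x^2 + 3*x + 1
which factors as (x + 1)^3. The eigenvalues (with algebraic multiplicities) are λ = -1 with multiplicity 3.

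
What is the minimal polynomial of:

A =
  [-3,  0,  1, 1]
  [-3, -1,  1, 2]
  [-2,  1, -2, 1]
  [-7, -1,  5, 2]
x^4 + 4*x^3 + 4*x^2

The characteristic polynomial is χ_A(x) = x^2*(x + 2)^2, so the eigenvalues are known. The minimal polynomial is
  m_A(x) = Π_λ (x − λ)^{k_λ}
where k_λ is the size of the *largest* Jordan block for λ (equivalently, the smallest k with (A − λI)^k v = 0 for every generalised eigenvector v of λ).

  λ = -2: largest Jordan block has size 2, contributing (x + 2)^2
  λ = 0: largest Jordan block has size 2, contributing (x − 0)^2

So m_A(x) = x^2*(x + 2)^2 = x^4 + 4*x^3 + 4*x^2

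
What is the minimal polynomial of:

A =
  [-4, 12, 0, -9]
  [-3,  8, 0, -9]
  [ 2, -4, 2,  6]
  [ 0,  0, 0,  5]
x^3 - 9*x^2 + 24*x - 20

The characteristic polynomial is χ_A(x) = (x - 5)*(x - 2)^3, so the eigenvalues are known. The minimal polynomial is
  m_A(x) = Π_λ (x − λ)^{k_λ}
where k_λ is the size of the *largest* Jordan block for λ (equivalently, the smallest k with (A − λI)^k v = 0 for every generalised eigenvector v of λ).

  λ = 2: largest Jordan block has size 2, contributing (x − 2)^2
  λ = 5: largest Jordan block has size 1, contributing (x − 5)

So m_A(x) = (x - 5)*(x - 2)^2 = x^3 - 9*x^2 + 24*x - 20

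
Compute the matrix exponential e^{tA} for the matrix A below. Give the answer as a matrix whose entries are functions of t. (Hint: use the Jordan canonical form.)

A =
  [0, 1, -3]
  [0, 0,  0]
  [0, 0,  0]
e^{tA} =
  [1, t, -3*t]
  [0, 1, 0]
  [0, 0, 1]

Strategy: write A = P · J · P⁻¹ where J is a Jordan canonical form, so e^{tA} = P · e^{tJ} · P⁻¹, and e^{tJ} can be computed block-by-block.

A has Jordan form
J =
  [0, 1, 0]
  [0, 0, 0]
  [0, 0, 0]
(up to reordering of blocks).

Per-block formulas:
  For a 2×2 Jordan block J_2(0): exp(t · J_2(0)) = e^(0t)·(I + t·N), where N is the 2×2 nilpotent shift.
  For a 1×1 block at λ = 0: exp(t · [0]) = [e^(0t)].

After assembling e^{tJ} and conjugating by P, we get:

e^{tA} =
  [1, t, -3*t]
  [0, 1, 0]
  [0, 0, 1]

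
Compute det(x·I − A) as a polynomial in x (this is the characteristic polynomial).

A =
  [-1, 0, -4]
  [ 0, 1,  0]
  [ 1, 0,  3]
x^3 - 3*x^2 + 3*x - 1

Expanding det(x·I − A) (e.g. by cofactor expansion or by noting that A is similar to its Jordan form J, which has the same characteristic polynomial as A) gives
  χ_A(x) = x^3 - 3*x^2 + 3*x - 1
which factors as (x - 1)^3. The eigenvalues (with algebraic multiplicities) are λ = 1 with multiplicity 3.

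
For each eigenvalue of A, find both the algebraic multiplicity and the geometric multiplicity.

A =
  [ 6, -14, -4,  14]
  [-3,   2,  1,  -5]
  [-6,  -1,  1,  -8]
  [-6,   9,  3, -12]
λ = -3: alg = 1, geom = 1; λ = 0: alg = 3, geom = 2

Step 1 — factor the characteristic polynomial to read off the algebraic multiplicities:
  χ_A(x) = x^3*(x + 3)

Step 2 — compute geometric multiplicities via the rank-nullity identity g(λ) = n − rank(A − λI):
  rank(A − (-3)·I) = 3, so dim ker(A − (-3)·I) = n − 3 = 1
  rank(A − (0)·I) = 2, so dim ker(A − (0)·I) = n − 2 = 2

Summary:
  λ = -3: algebraic multiplicity = 1, geometric multiplicity = 1
  λ = 0: algebraic multiplicity = 3, geometric multiplicity = 2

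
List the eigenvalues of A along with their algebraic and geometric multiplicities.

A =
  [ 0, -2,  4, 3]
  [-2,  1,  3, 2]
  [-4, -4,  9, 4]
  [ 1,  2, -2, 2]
λ = 3: alg = 4, geom = 2

Step 1 — factor the characteristic polynomial to read off the algebraic multiplicities:
  χ_A(x) = (x - 3)^4

Step 2 — compute geometric multiplicities via the rank-nullity identity g(λ) = n − rank(A − λI):
  rank(A − (3)·I) = 2, so dim ker(A − (3)·I) = n − 2 = 2

Summary:
  λ = 3: algebraic multiplicity = 4, geometric multiplicity = 2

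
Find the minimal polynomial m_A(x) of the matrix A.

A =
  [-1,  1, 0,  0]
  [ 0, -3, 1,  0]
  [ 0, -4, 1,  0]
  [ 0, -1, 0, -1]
x^3 + 3*x^2 + 3*x + 1

The characteristic polynomial is χ_A(x) = (x + 1)^4, so the eigenvalues are known. The minimal polynomial is
  m_A(x) = Π_λ (x − λ)^{k_λ}
where k_λ is the size of the *largest* Jordan block for λ (equivalently, the smallest k with (A − λI)^k v = 0 for every generalised eigenvector v of λ).

  λ = -1: largest Jordan block has size 3, contributing (x + 1)^3

So m_A(x) = (x + 1)^3 = x^3 + 3*x^2 + 3*x + 1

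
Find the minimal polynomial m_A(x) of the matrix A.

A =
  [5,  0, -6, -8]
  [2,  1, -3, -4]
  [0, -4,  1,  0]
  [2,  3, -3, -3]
x^3 - 3*x^2 + 3*x - 1

The characteristic polynomial is χ_A(x) = (x - 1)^4, so the eigenvalues are known. The minimal polynomial is
  m_A(x) = Π_λ (x − λ)^{k_λ}
where k_λ is the size of the *largest* Jordan block for λ (equivalently, the smallest k with (A − λI)^k v = 0 for every generalised eigenvector v of λ).

  λ = 1: largest Jordan block has size 3, contributing (x − 1)^3

So m_A(x) = (x - 1)^3 = x^3 - 3*x^2 + 3*x - 1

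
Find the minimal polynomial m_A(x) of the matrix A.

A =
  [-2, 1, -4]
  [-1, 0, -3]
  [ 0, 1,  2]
x^3

The characteristic polynomial is χ_A(x) = x^3, so the eigenvalues are known. The minimal polynomial is
  m_A(x) = Π_λ (x − λ)^{k_λ}
where k_λ is the size of the *largest* Jordan block for λ (equivalently, the smallest k with (A − λI)^k v = 0 for every generalised eigenvector v of λ).

  λ = 0: largest Jordan block has size 3, contributing (x − 0)^3

So m_A(x) = x^3 = x^3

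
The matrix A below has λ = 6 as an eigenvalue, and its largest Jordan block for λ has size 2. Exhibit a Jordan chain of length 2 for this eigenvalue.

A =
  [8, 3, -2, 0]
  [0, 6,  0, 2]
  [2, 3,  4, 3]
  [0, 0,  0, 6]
A Jordan chain for λ = 6 of length 2:
v_1 = (2, 0, 2, 0)ᵀ
v_2 = (1, 0, 0, 0)ᵀ

Let N = A − (6)·I. We want v_2 with N^2 v_2 = 0 but N^1 v_2 ≠ 0; then v_{j-1} := N · v_j for j = 2, …, 2.

Pick v_2 = (1, 0, 0, 0)ᵀ.
Then v_1 = N · v_2 = (2, 0, 2, 0)ᵀ.

Sanity check: (A − (6)·I) v_1 = (0, 0, 0, 0)ᵀ = 0. ✓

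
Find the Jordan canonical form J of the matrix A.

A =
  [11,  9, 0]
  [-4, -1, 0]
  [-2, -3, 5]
J_2(5) ⊕ J_1(5)

The characteristic polynomial is
  det(x·I − A) = x^3 - 15*x^2 + 75*x - 125 = (x - 5)^3

Eigenvalues and multiplicities (the geometric multiplicity of λ is n − rank(A − λI), which equals the number of Jordan blocks for λ):
  λ = 5: algebraic multiplicity = 3, geometric multiplicity = 2

Determining the block sizes for each eigenvalue:
  λ = 5: 2 blocks summing to 3 forces exactly one block of size 2 and the rest size 1 → block sizes [2, 1]

Assembling the blocks gives a Jordan form
J =
  [5, 1, 0]
  [0, 5, 0]
  [0, 0, 5]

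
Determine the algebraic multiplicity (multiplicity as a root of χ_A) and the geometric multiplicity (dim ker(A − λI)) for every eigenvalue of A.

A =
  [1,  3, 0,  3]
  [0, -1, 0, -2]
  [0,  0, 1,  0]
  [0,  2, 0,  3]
λ = 1: alg = 4, geom = 3

Step 1 — factor the characteristic polynomial to read off the algebraic multiplicities:
  χ_A(x) = (x - 1)^4

Step 2 — compute geometric multiplicities via the rank-nullity identity g(λ) = n − rank(A − λI):
  rank(A − (1)·I) = 1, so dim ker(A − (1)·I) = n − 1 = 3

Summary:
  λ = 1: algebraic multiplicity = 4, geometric multiplicity = 3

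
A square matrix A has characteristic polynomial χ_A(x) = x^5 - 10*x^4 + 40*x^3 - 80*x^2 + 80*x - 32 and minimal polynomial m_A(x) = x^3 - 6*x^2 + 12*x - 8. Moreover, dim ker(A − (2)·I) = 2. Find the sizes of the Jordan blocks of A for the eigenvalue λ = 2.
Block sizes for λ = 2: [3, 2]

Step 1 — from the characteristic polynomial, algebraic multiplicity of λ = 2 is 5. From dim ker(A − (2)·I) = 2, there are exactly 2 Jordan blocks for λ = 2.
Step 2 — from the minimal polynomial, the factor (x − 2)^3 tells us the largest block for λ = 2 has size 3.
Step 3 — with total size 5, 2 blocks, and largest block 3, the block sizes (in nonincreasing order) are [3, 2].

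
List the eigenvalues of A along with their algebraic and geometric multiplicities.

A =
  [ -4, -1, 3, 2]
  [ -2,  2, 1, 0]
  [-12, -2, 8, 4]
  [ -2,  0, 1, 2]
λ = 2: alg = 4, geom = 2

Step 1 — factor the characteristic polynomial to read off the algebraic multiplicities:
  χ_A(x) = (x - 2)^4

Step 2 — compute geometric multiplicities via the rank-nullity identity g(λ) = n − rank(A − λI):
  rank(A − (2)·I) = 2, so dim ker(A − (2)·I) = n − 2 = 2

Summary:
  λ = 2: algebraic multiplicity = 4, geometric multiplicity = 2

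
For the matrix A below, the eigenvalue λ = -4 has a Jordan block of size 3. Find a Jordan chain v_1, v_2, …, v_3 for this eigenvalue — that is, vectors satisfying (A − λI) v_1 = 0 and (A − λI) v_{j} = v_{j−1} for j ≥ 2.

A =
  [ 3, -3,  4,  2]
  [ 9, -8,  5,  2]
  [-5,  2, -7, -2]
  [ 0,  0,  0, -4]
A Jordan chain for λ = -4 of length 3:
v_1 = (2, 2, -2, 0)ᵀ
v_2 = (7, 9, -5, 0)ᵀ
v_3 = (1, 0, 0, 0)ᵀ

Let N = A − (-4)·I. We want v_3 with N^3 v_3 = 0 but N^2 v_3 ≠ 0; then v_{j-1} := N · v_j for j = 3, …, 2.

Pick v_3 = (1, 0, 0, 0)ᵀ.
Then v_2 = N · v_3 = (7, 9, -5, 0)ᵀ.
Then v_1 = N · v_2 = (2, 2, -2, 0)ᵀ.

Sanity check: (A − (-4)·I) v_1 = (0, 0, 0, 0)ᵀ = 0. ✓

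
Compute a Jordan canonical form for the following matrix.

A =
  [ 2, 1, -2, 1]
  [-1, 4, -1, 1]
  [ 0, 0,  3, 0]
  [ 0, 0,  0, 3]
J_3(3) ⊕ J_1(3)

The characteristic polynomial is
  det(x·I − A) = x^4 - 12*x^3 + 54*x^2 - 108*x + 81 = (x - 3)^4

Eigenvalues and multiplicities (the geometric multiplicity of λ is n − rank(A − λI), which equals the number of Jordan blocks for λ):
  λ = 3: algebraic multiplicity = 4, geometric multiplicity = 2

Determining the block sizes for each eigenvalue:
  λ = 3: with am = 4 and gm = 2, the partition is not yet determined (e.g. several partitions of 4 into 2 parts exist). Let N = A − (3)·I. Computing rank(N^1) = 2, rank(N^2) = 1, rank(N^3) = 0; the number of blocks of size ≥ j is rank(N^{j−1}) − rank(N^j), giving [2, 1, 1]. So we have 1 block(s) of size 3, 1 block(s) of size 1 → block sizes [3, 1]

Assembling the blocks gives a Jordan form
J =
  [3, 1, 0, 0]
  [0, 3, 1, 0]
  [0, 0, 3, 0]
  [0, 0, 0, 3]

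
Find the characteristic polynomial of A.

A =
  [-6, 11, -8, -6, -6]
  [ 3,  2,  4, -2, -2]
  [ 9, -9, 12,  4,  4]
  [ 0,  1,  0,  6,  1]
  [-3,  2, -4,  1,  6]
x^5 - 20*x^4 + 150*x^3 - 500*x^2 + 625*x

Expanding det(x·I − A) (e.g. by cofactor expansion or by noting that A is similar to its Jordan form J, which has the same characteristic polynomial as A) gives
  χ_A(x) = x^5 - 20*x^4 + 150*x^3 - 500*x^2 + 625*x
which factors as x*(x - 5)^4. The eigenvalues (with algebraic multiplicities) are λ = 0 with multiplicity 1, λ = 5 with multiplicity 4.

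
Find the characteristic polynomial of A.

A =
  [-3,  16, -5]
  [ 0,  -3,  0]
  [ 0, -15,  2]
x^3 + 4*x^2 - 3*x - 18

Expanding det(x·I − A) (e.g. by cofactor expansion or by noting that A is similar to its Jordan form J, which has the same characteristic polynomial as A) gives
  χ_A(x) = x^3 + 4*x^2 - 3*x - 18
which factors as (x - 2)*(x + 3)^2. The eigenvalues (with algebraic multiplicities) are λ = -3 with multiplicity 2, λ = 2 with multiplicity 1.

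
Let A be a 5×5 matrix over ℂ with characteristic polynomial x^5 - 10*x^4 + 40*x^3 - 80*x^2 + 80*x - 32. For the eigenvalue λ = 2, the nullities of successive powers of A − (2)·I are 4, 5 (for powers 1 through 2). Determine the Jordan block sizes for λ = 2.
Block sizes for λ = 2: [2, 1, 1, 1]

From the dimensions of kernels of powers, the number of Jordan blocks of size at least j is d_j − d_{j−1} where d_j = dim ker(N^j) (with d_0 = 0). Computing the differences gives [4, 1].
The number of blocks of size exactly k is (#blocks of size ≥ k) − (#blocks of size ≥ k + 1), so the partition is: 3 block(s) of size 1, 1 block(s) of size 2.
In nonincreasing order the block sizes are [2, 1, 1, 1].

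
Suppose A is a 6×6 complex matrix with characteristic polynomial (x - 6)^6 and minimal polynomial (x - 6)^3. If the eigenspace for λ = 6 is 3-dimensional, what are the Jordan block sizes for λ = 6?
Block sizes for λ = 6: [3, 2, 1]

Step 1 — from the characteristic polynomial, algebraic multiplicity of λ = 6 is 6. From dim ker(A − (6)·I) = 3, there are exactly 3 Jordan blocks for λ = 6.
Step 2 — from the minimal polynomial, the factor (x − 6)^3 tells us the largest block for λ = 6 has size 3.
Step 3 — with total size 6, 3 blocks, and largest block 3, the block sizes (in nonincreasing order) are [3, 2, 1].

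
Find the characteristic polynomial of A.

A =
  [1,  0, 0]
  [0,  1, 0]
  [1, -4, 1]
x^3 - 3*x^2 + 3*x - 1

Expanding det(x·I − A) (e.g. by cofactor expansion or by noting that A is similar to its Jordan form J, which has the same characteristic polynomial as A) gives
  χ_A(x) = x^3 - 3*x^2 + 3*x - 1
which factors as (x - 1)^3. The eigenvalues (with algebraic multiplicities) are λ = 1 with multiplicity 3.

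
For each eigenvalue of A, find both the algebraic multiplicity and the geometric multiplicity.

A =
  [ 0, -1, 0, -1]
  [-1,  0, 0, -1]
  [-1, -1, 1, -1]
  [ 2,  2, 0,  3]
λ = 1: alg = 4, geom = 3

Step 1 — factor the characteristic polynomial to read off the algebraic multiplicities:
  χ_A(x) = (x - 1)^4

Step 2 — compute geometric multiplicities via the rank-nullity identity g(λ) = n − rank(A − λI):
  rank(A − (1)·I) = 1, so dim ker(A − (1)·I) = n − 1 = 3

Summary:
  λ = 1: algebraic multiplicity = 4, geometric multiplicity = 3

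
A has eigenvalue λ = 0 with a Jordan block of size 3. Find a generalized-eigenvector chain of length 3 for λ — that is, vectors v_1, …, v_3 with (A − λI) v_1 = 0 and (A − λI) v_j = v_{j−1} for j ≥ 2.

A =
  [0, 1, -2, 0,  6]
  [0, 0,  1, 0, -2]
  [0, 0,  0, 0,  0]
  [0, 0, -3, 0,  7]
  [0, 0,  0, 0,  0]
A Jordan chain for λ = 0 of length 3:
v_1 = (1, 0, 0, 0, 0)ᵀ
v_2 = (-2, 1, 0, -3, 0)ᵀ
v_3 = (0, 0, 1, 0, 0)ᵀ

Let N = A − (0)·I. We want v_3 with N^3 v_3 = 0 but N^2 v_3 ≠ 0; then v_{j-1} := N · v_j for j = 3, …, 2.

Pick v_3 = (0, 0, 1, 0, 0)ᵀ.
Then v_2 = N · v_3 = (-2, 1, 0, -3, 0)ᵀ.
Then v_1 = N · v_2 = (1, 0, 0, 0, 0)ᵀ.

Sanity check: (A − (0)·I) v_1 = (0, 0, 0, 0, 0)ᵀ = 0. ✓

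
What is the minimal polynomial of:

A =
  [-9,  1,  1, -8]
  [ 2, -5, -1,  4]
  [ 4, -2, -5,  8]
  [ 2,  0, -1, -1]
x^3 + 15*x^2 + 75*x + 125

The characteristic polynomial is χ_A(x) = (x + 5)^4, so the eigenvalues are known. The minimal polynomial is
  m_A(x) = Π_λ (x − λ)^{k_λ}
where k_λ is the size of the *largest* Jordan block for λ (equivalently, the smallest k with (A − λI)^k v = 0 for every generalised eigenvector v of λ).

  λ = -5: largest Jordan block has size 3, contributing (x + 5)^3

So m_A(x) = (x + 5)^3 = x^3 + 15*x^2 + 75*x + 125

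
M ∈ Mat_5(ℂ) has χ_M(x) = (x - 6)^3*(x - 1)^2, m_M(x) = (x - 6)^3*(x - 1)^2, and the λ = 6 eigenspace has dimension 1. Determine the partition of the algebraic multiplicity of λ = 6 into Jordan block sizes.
Block sizes for λ = 6: [3]

Step 1 — from the characteristic polynomial, algebraic multiplicity of λ = 6 is 3. From dim ker(M − (6)·I) = 1, there are exactly 1 Jordan blocks for λ = 6.
Step 2 — from the minimal polynomial, the factor (x − 6)^3 tells us the largest block for λ = 6 has size 3.
Step 3 — with total size 3, 1 blocks, and largest block 3, the block sizes (in nonincreasing order) are [3].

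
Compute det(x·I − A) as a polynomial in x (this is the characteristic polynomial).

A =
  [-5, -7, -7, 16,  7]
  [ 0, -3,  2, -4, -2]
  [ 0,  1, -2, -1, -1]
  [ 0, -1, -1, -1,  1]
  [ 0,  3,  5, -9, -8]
x^5 + 19*x^4 + 142*x^3 + 522*x^2 + 945*x + 675

Expanding det(x·I − A) (e.g. by cofactor expansion or by noting that A is similar to its Jordan form J, which has the same characteristic polynomial as A) gives
  χ_A(x) = x^5 + 19*x^4 + 142*x^3 + 522*x^2 + 945*x + 675
which factors as (x + 3)^3*(x + 5)^2. The eigenvalues (with algebraic multiplicities) are λ = -5 with multiplicity 2, λ = -3 with multiplicity 3.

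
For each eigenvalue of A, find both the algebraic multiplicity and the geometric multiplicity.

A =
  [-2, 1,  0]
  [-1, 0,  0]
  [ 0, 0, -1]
λ = -1: alg = 3, geom = 2

Step 1 — factor the characteristic polynomial to read off the algebraic multiplicities:
  χ_A(x) = (x + 1)^3

Step 2 — compute geometric multiplicities via the rank-nullity identity g(λ) = n − rank(A − λI):
  rank(A − (-1)·I) = 1, so dim ker(A − (-1)·I) = n − 1 = 2

Summary:
  λ = -1: algebraic multiplicity = 3, geometric multiplicity = 2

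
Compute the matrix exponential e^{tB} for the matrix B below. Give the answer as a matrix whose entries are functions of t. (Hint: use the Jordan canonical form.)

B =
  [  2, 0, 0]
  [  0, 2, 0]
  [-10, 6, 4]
e^{tB} =
  [exp(2*t), 0, 0]
  [0, exp(2*t), 0]
  [-5*exp(4*t) + 5*exp(2*t), 3*exp(4*t) - 3*exp(2*t), exp(4*t)]

Strategy: write B = P · J · P⁻¹ where J is a Jordan canonical form, so e^{tB} = P · e^{tJ} · P⁻¹, and e^{tJ} can be computed block-by-block.

B has Jordan form
J =
  [2, 0, 0]
  [0, 2, 0]
  [0, 0, 4]
(up to reordering of blocks).

Per-block formulas:
  For a 1×1 block at λ = 2: exp(t · [2]) = [e^(2t)].
  For a 1×1 block at λ = 4: exp(t · [4]) = [e^(4t)].

After assembling e^{tJ} and conjugating by P, we get:

e^{tB} =
  [exp(2*t), 0, 0]
  [0, exp(2*t), 0]
  [-5*exp(4*t) + 5*exp(2*t), 3*exp(4*t) - 3*exp(2*t), exp(4*t)]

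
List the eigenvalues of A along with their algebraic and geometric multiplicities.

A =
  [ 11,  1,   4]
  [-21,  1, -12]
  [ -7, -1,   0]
λ = 4: alg = 3, geom = 2

Step 1 — factor the characteristic polynomial to read off the algebraic multiplicities:
  χ_A(x) = (x - 4)^3

Step 2 — compute geometric multiplicities via the rank-nullity identity g(λ) = n − rank(A − λI):
  rank(A − (4)·I) = 1, so dim ker(A − (4)·I) = n − 1 = 2

Summary:
  λ = 4: algebraic multiplicity = 3, geometric multiplicity = 2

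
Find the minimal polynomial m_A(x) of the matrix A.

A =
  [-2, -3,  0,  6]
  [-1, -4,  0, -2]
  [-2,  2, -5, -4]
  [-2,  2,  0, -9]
x^2 + 10*x + 25

The characteristic polynomial is χ_A(x) = (x + 5)^4, so the eigenvalues are known. The minimal polynomial is
  m_A(x) = Π_λ (x − λ)^{k_λ}
where k_λ is the size of the *largest* Jordan block for λ (equivalently, the smallest k with (A − λI)^k v = 0 for every generalised eigenvector v of λ).

  λ = -5: largest Jordan block has size 2, contributing (x + 5)^2

So m_A(x) = (x + 5)^2 = x^2 + 10*x + 25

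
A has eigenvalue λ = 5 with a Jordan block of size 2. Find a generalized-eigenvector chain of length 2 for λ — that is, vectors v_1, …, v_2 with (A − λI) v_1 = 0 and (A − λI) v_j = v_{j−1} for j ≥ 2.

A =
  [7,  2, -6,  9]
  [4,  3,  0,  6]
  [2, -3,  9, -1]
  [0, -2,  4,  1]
A Jordan chain for λ = 5 of length 2:
v_1 = (2, 4, 2, 0)ᵀ
v_2 = (1, 0, 0, 0)ᵀ

Let N = A − (5)·I. We want v_2 with N^2 v_2 = 0 but N^1 v_2 ≠ 0; then v_{j-1} := N · v_j for j = 2, …, 2.

Pick v_2 = (1, 0, 0, 0)ᵀ.
Then v_1 = N · v_2 = (2, 4, 2, 0)ᵀ.

Sanity check: (A − (5)·I) v_1 = (0, 0, 0, 0)ᵀ = 0. ✓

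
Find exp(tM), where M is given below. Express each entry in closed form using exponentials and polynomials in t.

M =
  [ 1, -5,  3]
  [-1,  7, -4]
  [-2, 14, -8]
e^{tM} =
  [t + 1, t^2 - 5*t, -t^2/2 + 3*t]
  [-t, -t^2 + 7*t + 1, t^2/2 - 4*t]
  [-2*t, -2*t^2 + 14*t, t^2 - 8*t + 1]

Strategy: write M = P · J · P⁻¹ where J is a Jordan canonical form, so e^{tM} = P · e^{tJ} · P⁻¹, and e^{tJ} can be computed block-by-block.

M has Jordan form
J =
  [0, 1, 0]
  [0, 0, 1]
  [0, 0, 0]
(up to reordering of blocks).

Per-block formulas:
  For a 3×3 Jordan block J_3(0): exp(t · J_3(0)) = e^(0t)·(I + t·N + (t^2/2)·N^2), where N is the 3×3 nilpotent shift.

After assembling e^{tJ} and conjugating by P, we get:

e^{tM} =
  [t + 1, t^2 - 5*t, -t^2/2 + 3*t]
  [-t, -t^2 + 7*t + 1, t^2/2 - 4*t]
  [-2*t, -2*t^2 + 14*t, t^2 - 8*t + 1]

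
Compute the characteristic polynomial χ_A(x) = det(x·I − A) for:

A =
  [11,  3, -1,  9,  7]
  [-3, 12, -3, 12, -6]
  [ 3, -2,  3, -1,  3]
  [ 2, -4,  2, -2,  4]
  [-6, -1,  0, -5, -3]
x^5 - 21*x^4 + 171*x^3 - 675*x^2 + 1296*x - 972

Expanding det(x·I − A) (e.g. by cofactor expansion or by noting that A is similar to its Jordan form J, which has the same characteristic polynomial as A) gives
  χ_A(x) = x^5 - 21*x^4 + 171*x^3 - 675*x^2 + 1296*x - 972
which factors as (x - 6)^2*(x - 3)^3. The eigenvalues (with algebraic multiplicities) are λ = 3 with multiplicity 3, λ = 6 with multiplicity 2.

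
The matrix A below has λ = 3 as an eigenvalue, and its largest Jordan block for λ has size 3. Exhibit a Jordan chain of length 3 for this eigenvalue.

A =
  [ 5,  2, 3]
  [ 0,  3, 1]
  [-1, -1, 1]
A Jordan chain for λ = 3 of length 3:
v_1 = (1, -1, 0)ᵀ
v_2 = (2, 0, -1)ᵀ
v_3 = (1, 0, 0)ᵀ

Let N = A − (3)·I. We want v_3 with N^3 v_3 = 0 but N^2 v_3 ≠ 0; then v_{j-1} := N · v_j for j = 3, …, 2.

Pick v_3 = (1, 0, 0)ᵀ.
Then v_2 = N · v_3 = (2, 0, -1)ᵀ.
Then v_1 = N · v_2 = (1, -1, 0)ᵀ.

Sanity check: (A − (3)·I) v_1 = (0, 0, 0)ᵀ = 0. ✓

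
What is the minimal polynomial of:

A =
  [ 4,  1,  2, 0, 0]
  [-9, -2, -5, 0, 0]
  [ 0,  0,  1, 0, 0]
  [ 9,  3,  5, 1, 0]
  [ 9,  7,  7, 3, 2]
x^4 - 5*x^3 + 9*x^2 - 7*x + 2

The characteristic polynomial is χ_A(x) = (x - 2)*(x - 1)^4, so the eigenvalues are known. The minimal polynomial is
  m_A(x) = Π_λ (x − λ)^{k_λ}
where k_λ is the size of the *largest* Jordan block for λ (equivalently, the smallest k with (A − λI)^k v = 0 for every generalised eigenvector v of λ).

  λ = 1: largest Jordan block has size 3, contributing (x − 1)^3
  λ = 2: largest Jordan block has size 1, contributing (x − 2)

So m_A(x) = (x - 2)*(x - 1)^3 = x^4 - 5*x^3 + 9*x^2 - 7*x + 2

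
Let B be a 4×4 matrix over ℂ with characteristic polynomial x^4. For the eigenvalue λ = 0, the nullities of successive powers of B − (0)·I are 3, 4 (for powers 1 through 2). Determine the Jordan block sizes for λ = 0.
Block sizes for λ = 0: [2, 1, 1]

From the dimensions of kernels of powers, the number of Jordan blocks of size at least j is d_j − d_{j−1} where d_j = dim ker(N^j) (with d_0 = 0). Computing the differences gives [3, 1].
The number of blocks of size exactly k is (#blocks of size ≥ k) − (#blocks of size ≥ k + 1), so the partition is: 2 block(s) of size 1, 1 block(s) of size 2.
In nonincreasing order the block sizes are [2, 1, 1].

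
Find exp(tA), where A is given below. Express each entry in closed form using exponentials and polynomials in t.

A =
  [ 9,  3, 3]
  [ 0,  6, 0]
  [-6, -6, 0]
e^{tA} =
  [2*exp(6*t) - exp(3*t), exp(6*t) - exp(3*t), exp(6*t) - exp(3*t)]
  [0, exp(6*t), 0]
  [-2*exp(6*t) + 2*exp(3*t), -2*exp(6*t) + 2*exp(3*t), -exp(6*t) + 2*exp(3*t)]

Strategy: write A = P · J · P⁻¹ where J is a Jordan canonical form, so e^{tA} = P · e^{tJ} · P⁻¹, and e^{tJ} can be computed block-by-block.

A has Jordan form
J =
  [3, 0, 0]
  [0, 6, 0]
  [0, 0, 6]
(up to reordering of blocks).

Per-block formulas:
  For a 1×1 block at λ = 6: exp(t · [6]) = [e^(6t)].
  For a 1×1 block at λ = 3: exp(t · [3]) = [e^(3t)].

After assembling e^{tJ} and conjugating by P, we get:

e^{tA} =
  [2*exp(6*t) - exp(3*t), exp(6*t) - exp(3*t), exp(6*t) - exp(3*t)]
  [0, exp(6*t), 0]
  [-2*exp(6*t) + 2*exp(3*t), -2*exp(6*t) + 2*exp(3*t), -exp(6*t) + 2*exp(3*t)]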